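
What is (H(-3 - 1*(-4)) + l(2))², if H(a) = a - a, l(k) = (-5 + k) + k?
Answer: 1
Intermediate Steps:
l(k) = -5 + 2*k
H(a) = 0
(H(-3 - 1*(-4)) + l(2))² = (0 + (-5 + 2*2))² = (0 + (-5 + 4))² = (0 - 1)² = (-1)² = 1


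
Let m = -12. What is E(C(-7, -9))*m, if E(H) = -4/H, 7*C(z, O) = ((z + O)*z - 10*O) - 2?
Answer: 42/25 ≈ 1.6800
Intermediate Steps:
C(z, O) = -2/7 - 10*O/7 + z*(O + z)/7 (C(z, O) = (((z + O)*z - 10*O) - 2)/7 = (((O + z)*z - 10*O) - 2)/7 = ((z*(O + z) - 10*O) - 2)/7 = ((-10*O + z*(O + z)) - 2)/7 = (-2 - 10*O + z*(O + z))/7 = -2/7 - 10*O/7 + z*(O + z)/7)
E(C(-7, -9))*m = -4/(-2/7 - 10/7*(-9) + (1/7)*(-7)**2 + (1/7)*(-9)*(-7))*(-12) = -4/(-2/7 + 90/7 + (1/7)*49 + 9)*(-12) = -4/(-2/7 + 90/7 + 7 + 9)*(-12) = -4/200/7*(-12) = -4*7/200*(-12) = -7/50*(-12) = 42/25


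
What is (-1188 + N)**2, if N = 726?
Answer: 213444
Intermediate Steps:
(-1188 + N)**2 = (-1188 + 726)**2 = (-462)**2 = 213444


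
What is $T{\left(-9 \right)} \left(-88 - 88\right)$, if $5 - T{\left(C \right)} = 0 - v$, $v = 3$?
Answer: $-1408$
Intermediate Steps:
$T{\left(C \right)} = 8$ ($T{\left(C \right)} = 5 - \left(0 - 3\right) = 5 - -3 = 5 + 3 = 8$)
$T{\left(-9 \right)} \left(-88 - 88\right) = 8 \left(-88 - 88\right) = 8 \left(-176\right) = -1408$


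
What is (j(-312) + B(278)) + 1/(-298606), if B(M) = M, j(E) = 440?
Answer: 214399107/298606 ≈ 718.00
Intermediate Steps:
(j(-312) + B(278)) + 1/(-298606) = (440 + 278) + 1/(-298606) = 718 - 1/298606 = 214399107/298606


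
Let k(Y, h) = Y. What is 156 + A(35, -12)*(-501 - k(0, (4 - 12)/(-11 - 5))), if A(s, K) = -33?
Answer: 16689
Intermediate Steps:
156 + A(35, -12)*(-501 - k(0, (4 - 12)/(-11 - 5))) = 156 - 33*(-501 - 1*0) = 156 - 33*(-501 + 0) = 156 - 33*(-501) = 156 + 16533 = 16689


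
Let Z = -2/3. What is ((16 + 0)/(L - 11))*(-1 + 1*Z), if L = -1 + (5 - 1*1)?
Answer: 10/3 ≈ 3.3333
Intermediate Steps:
L = 3 (L = -1 + (5 - 1) = -1 + 4 = 3)
Z = -⅔ (Z = -2*⅓ = -⅔ ≈ -0.66667)
((16 + 0)/(L - 11))*(-1 + 1*Z) = ((16 + 0)/(3 - 11))*(-1 + 1*(-⅔)) = (16/(-8))*(-1 - ⅔) = (16*(-⅛))*(-5/3) = -2*(-5/3) = 10/3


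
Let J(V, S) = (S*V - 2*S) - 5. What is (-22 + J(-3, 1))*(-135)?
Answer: 4320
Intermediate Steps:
J(V, S) = -5 - 2*S + S*V (J(V, S) = (-2*S + S*V) - 5 = -5 - 2*S + S*V)
(-22 + J(-3, 1))*(-135) = (-22 + (-5 - 2*1 + 1*(-3)))*(-135) = (-22 + (-5 - 2 - 3))*(-135) = (-22 - 10)*(-135) = -32*(-135) = 4320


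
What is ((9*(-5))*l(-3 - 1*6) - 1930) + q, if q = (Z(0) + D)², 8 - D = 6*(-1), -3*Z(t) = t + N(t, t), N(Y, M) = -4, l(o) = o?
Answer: -11609/9 ≈ -1289.9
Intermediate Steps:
Z(t) = 4/3 - t/3 (Z(t) = -(t - 4)/3 = -(-4 + t)/3 = 4/3 - t/3)
D = 14 (D = 8 - 6*(-1) = 8 - 1*(-6) = 8 + 6 = 14)
q = 2116/9 (q = ((4/3 - ⅓*0) + 14)² = ((4/3 + 0) + 14)² = (4/3 + 14)² = (46/3)² = 2116/9 ≈ 235.11)
((9*(-5))*l(-3 - 1*6) - 1930) + q = ((9*(-5))*(-3 - 1*6) - 1930) + 2116/9 = (-45*(-3 - 6) - 1930) + 2116/9 = (-45*(-9) - 1930) + 2116/9 = (405 - 1930) + 2116/9 = -1525 + 2116/9 = -11609/9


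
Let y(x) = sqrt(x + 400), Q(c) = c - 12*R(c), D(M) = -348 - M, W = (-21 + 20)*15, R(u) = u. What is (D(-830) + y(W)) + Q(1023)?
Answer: -10771 + sqrt(385) ≈ -10751.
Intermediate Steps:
W = -15 (W = -1*15 = -15)
Q(c) = -11*c (Q(c) = c - 12*c = -11*c)
y(x) = sqrt(400 + x)
(D(-830) + y(W)) + Q(1023) = ((-348 - 1*(-830)) + sqrt(400 - 15)) - 11*1023 = ((-348 + 830) + sqrt(385)) - 11253 = (482 + sqrt(385)) - 11253 = -10771 + sqrt(385)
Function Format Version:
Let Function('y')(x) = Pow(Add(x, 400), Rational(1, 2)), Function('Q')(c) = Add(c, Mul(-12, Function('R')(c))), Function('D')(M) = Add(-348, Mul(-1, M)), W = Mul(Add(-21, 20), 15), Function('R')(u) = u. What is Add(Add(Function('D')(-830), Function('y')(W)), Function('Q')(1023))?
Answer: Add(-10771, Pow(385, Rational(1, 2))) ≈ -10751.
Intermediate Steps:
W = -15 (W = Mul(-1, 15) = -15)
Function('Q')(c) = Mul(-11, c) (Function('Q')(c) = Add(c, Mul(-12, c)) = Mul(-11, c))
Function('y')(x) = Pow(Add(400, x), Rational(1, 2))
Add(Add(Function('D')(-830), Function('y')(W)), Function('Q')(1023)) = Add(Add(Add(-348, Mul(-1, -830)), Pow(Add(400, -15), Rational(1, 2))), Mul(-11, 1023)) = Add(Add(Add(-348, 830), Pow(385, Rational(1, 2))), -11253) = Add(Add(482, Pow(385, Rational(1, 2))), -11253) = Add(-10771, Pow(385, Rational(1, 2)))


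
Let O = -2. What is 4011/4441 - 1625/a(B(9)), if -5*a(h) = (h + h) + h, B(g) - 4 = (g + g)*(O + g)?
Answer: 579191/26646 ≈ 21.737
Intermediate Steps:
B(g) = 4 + 2*g*(-2 + g) (B(g) = 4 + (g + g)*(-2 + g) = 4 + (2*g)*(-2 + g) = 4 + 2*g*(-2 + g))
a(h) = -3*h/5 (a(h) = -((h + h) + h)/5 = -(2*h + h)/5 = -3*h/5)
4011/4441 - 1625/a(B(9)) = 4011/4441 - 1625*(-5/(3*(4 - 4*9 + 2*9²))) = 4011*(1/4441) - 1625*(-5/(3*(4 - 36 + 2*81))) = 4011/4441 - 1625*(-5/(3*(4 - 36 + 162))) = 4011/4441 - 1625/((-⅗*130)) = 4011/4441 - 1625/(-78) = 4011/4441 - 1625*(-1/78) = 4011/4441 + 125/6 = 579191/26646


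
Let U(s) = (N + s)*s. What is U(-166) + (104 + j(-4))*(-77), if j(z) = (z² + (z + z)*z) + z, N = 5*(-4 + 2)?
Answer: 17820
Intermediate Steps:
N = -10 (N = 5*(-2) = -10)
j(z) = z + 3*z² (j(z) = (z² + (2*z)*z) + z = (z² + 2*z²) + z = 3*z² + z = z + 3*z²)
U(s) = s*(-10 + s) (U(s) = (-10 + s)*s = s*(-10 + s))
U(-166) + (104 + j(-4))*(-77) = -166*(-10 - 166) + (104 - 4*(1 + 3*(-4)))*(-77) = -166*(-176) + (104 - 4*(1 - 12))*(-77) = 29216 + (104 - 4*(-11))*(-77) = 29216 + (104 + 44)*(-77) = 29216 + 148*(-77) = 29216 - 11396 = 17820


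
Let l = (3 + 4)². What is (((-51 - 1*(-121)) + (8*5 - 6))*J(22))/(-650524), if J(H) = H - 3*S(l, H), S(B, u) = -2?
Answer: -104/23233 ≈ -0.0044764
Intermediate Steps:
l = 49 (l = 7² = 49)
J(H) = 6 + H (J(H) = H - 3*(-2) = H + 6 = 6 + H)
(((-51 - 1*(-121)) + (8*5 - 6))*J(22))/(-650524) = (((-51 - 1*(-121)) + (8*5 - 6))*(6 + 22))/(-650524) = (((-51 + 121) + (40 - 6))*28)*(-1/650524) = ((70 + 34)*28)*(-1/650524) = (104*28)*(-1/650524) = 2912*(-1/650524) = -104/23233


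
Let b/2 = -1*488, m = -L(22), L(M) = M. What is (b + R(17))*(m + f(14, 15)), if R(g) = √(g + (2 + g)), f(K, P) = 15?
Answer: 6790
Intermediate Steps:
m = -22 (m = -1*22 = -22)
R(g) = √(2 + 2*g)
b = -976 (b = 2*(-1*488) = 2*(-488) = -976)
(b + R(17))*(m + f(14, 15)) = (-976 + √(2 + 2*17))*(-22 + 15) = (-976 + √(2 + 34))*(-7) = (-976 + √36)*(-7) = (-976 + 6)*(-7) = -970*(-7) = 6790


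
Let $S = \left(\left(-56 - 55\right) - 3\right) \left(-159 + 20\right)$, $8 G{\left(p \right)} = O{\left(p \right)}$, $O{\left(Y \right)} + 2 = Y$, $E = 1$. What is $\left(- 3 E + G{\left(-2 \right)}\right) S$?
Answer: $-55461$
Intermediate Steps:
$O{\left(Y \right)} = -2 + Y$
$G{\left(p \right)} = - \frac{1}{4} + \frac{p}{8}$ ($G{\left(p \right)} = \frac{-2 + p}{8} = - \frac{1}{4} + \frac{p}{8}$)
$S = 15846$ ($S = \left(-111 - 3\right) \left(-139\right) = \left(-114\right) \left(-139\right) = 15846$)
$\left(- 3 E + G{\left(-2 \right)}\right) S = \left(\left(-3\right) 1 + \left(- \frac{1}{4} + \frac{1}{8} \left(-2\right)\right)\right) 15846 = \left(-3 - \frac{1}{2}\right) 15846 = \left(- \frac{7}{2}\right) 15846 = -55461$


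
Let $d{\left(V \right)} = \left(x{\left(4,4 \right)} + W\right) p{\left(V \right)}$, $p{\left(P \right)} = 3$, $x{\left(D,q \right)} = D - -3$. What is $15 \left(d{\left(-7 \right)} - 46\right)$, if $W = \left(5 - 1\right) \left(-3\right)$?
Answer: $-915$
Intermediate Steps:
$x{\left(D,q \right)} = 3 + D$ ($x{\left(D,q \right)} = D + 3 = 3 + D$)
$W = -12$ ($W = 4 \left(-3\right) = -12$)
$d{\left(V \right)} = -15$ ($d{\left(V \right)} = \left(\left(3 + 4\right) - 12\right) 3 = \left(7 - 12\right) 3 = \left(-5\right) 3 = -15$)
$15 \left(d{\left(-7 \right)} - 46\right) = 15 \left(-15 - 46\right) = 15 \left(-61\right) = -915$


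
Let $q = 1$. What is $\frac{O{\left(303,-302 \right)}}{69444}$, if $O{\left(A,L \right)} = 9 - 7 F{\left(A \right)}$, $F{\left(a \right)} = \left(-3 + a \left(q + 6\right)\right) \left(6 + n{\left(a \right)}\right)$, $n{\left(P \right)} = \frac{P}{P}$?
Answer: $- \frac{34591}{23148} \approx -1.4943$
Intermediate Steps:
$n{\left(P \right)} = 1$
$F{\left(a \right)} = -21 + 49 a$ ($F{\left(a \right)} = \left(-3 + a \left(1 + 6\right)\right) \left(6 + 1\right) = \left(-3 + a 7\right) 7 = \left(-3 + 7 a\right) 7 = -21 + 49 a$)
$O{\left(A,L \right)} = 156 - 343 A$ ($O{\left(A,L \right)} = 9 - 7 \left(-21 + 49 A\right) = 9 - \left(-147 + 343 A\right) = 156 - 343 A$)
$\frac{O{\left(303,-302 \right)}}{69444} = \frac{156 - 103929}{69444} = \left(156 - 103929\right) \frac{1}{69444} = \left(-103773\right) \frac{1}{69444} = - \frac{34591}{23148}$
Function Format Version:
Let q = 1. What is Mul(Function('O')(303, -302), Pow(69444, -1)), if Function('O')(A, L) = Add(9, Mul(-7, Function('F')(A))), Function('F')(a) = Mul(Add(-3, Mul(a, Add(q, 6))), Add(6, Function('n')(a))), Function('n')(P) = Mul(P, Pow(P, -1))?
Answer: Rational(-34591, 23148) ≈ -1.4943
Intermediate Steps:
Function('n')(P) = 1
Function('F')(a) = Add(-21, Mul(49, a)) (Function('F')(a) = Mul(Add(-3, Mul(a, Add(1, 6))), Add(6, 1)) = Mul(Add(-3, Mul(a, 7)), 7) = Mul(Add(-3, Mul(7, a)), 7) = Add(-21, Mul(49, a)))
Function('O')(A, L) = Add(156, Mul(-343, A)) (Function('O')(A, L) = Add(9, Mul(-7, Add(-21, Mul(49, A)))) = Add(9, Add(147, Mul(-343, A))) = Add(156, Mul(-343, A)))
Mul(Function('O')(303, -302), Pow(69444, -1)) = Mul(Add(156, Mul(-343, 303)), Pow(69444, -1)) = Mul(Add(156, -103929), Rational(1, 69444)) = Mul(-103773, Rational(1, 69444)) = Rational(-34591, 23148)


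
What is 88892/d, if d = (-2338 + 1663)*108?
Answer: -22223/18225 ≈ -1.2194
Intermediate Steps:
d = -72900 (d = -675*108 = -72900)
88892/d = 88892/(-72900) = 88892*(-1/72900) = -22223/18225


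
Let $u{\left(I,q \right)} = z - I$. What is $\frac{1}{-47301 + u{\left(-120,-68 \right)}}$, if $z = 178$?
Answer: $- \frac{1}{47003} \approx -2.1275 \cdot 10^{-5}$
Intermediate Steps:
$u{\left(I,q \right)} = 178 - I$
$\frac{1}{-47301 + u{\left(-120,-68 \right)}} = \frac{1}{-47301 + \left(178 - -120\right)} = \frac{1}{-47301 + \left(178 + 120\right)} = \frac{1}{-47301 + 298} = \frac{1}{-47003} = - \frac{1}{47003}$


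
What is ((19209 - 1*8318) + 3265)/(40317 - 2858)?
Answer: 14156/37459 ≈ 0.37791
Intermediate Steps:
((19209 - 1*8318) + 3265)/(40317 - 2858) = ((19209 - 8318) + 3265)/37459 = (10891 + 3265)*(1/37459) = 14156*(1/37459) = 14156/37459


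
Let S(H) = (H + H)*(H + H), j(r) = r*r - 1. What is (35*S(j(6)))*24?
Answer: 4116000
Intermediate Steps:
j(r) = -1 + r² (j(r) = r² - 1 = -1 + r²)
S(H) = 4*H² (S(H) = (2*H)*(2*H) = 4*H²)
(35*S(j(6)))*24 = (35*(4*(-1 + 6²)²))*24 = (35*(4*(-1 + 36)²))*24 = (35*(4*35²))*24 = (35*(4*1225))*24 = (35*4900)*24 = 171500*24 = 4116000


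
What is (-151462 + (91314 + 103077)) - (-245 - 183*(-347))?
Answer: -20327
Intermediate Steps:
(-151462 + (91314 + 103077)) - (-245 - 183*(-347)) = (-151462 + 194391) - (-245 + 63501) = 42929 - 1*63256 = 42929 - 63256 = -20327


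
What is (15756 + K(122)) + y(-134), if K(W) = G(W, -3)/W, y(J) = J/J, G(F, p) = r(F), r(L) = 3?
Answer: 1922357/122 ≈ 15757.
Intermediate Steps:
G(F, p) = 3
y(J) = 1
K(W) = 3/W
(15756 + K(122)) + y(-134) = (15756 + 3/122) + 1 = 1922235/122 + 1 = 1922357/122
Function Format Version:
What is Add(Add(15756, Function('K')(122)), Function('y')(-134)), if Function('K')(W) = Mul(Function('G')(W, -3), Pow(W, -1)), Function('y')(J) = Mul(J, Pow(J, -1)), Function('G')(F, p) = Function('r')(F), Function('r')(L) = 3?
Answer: Rational(1922357, 122) ≈ 15757.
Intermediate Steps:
Function('G')(F, p) = 3
Function('y')(J) = 1
Function('K')(W) = Mul(3, Pow(W, -1))
Add(Add(15756, Function('K')(122)), Function('y')(-134)) = Add(Add(15756, Mul(3, Pow(122, -1))), 1) = Add(Add(15756, Mul(3, Rational(1, 122))), 1) = Add(Add(15756, Rational(3, 122)), 1) = Add(Rational(1922235, 122), 1) = Rational(1922357, 122)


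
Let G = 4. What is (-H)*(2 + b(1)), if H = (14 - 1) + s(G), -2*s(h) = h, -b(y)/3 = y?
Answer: 11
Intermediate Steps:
b(y) = -3*y
s(h) = -h/2
H = 11 (H = (14 - 1) - 1/2*4 = 13 - 2 = 11)
(-H)*(2 + b(1)) = (-1*11)*(2 - 3*1) = -11*(2 - 3) = -11*(-1) = 11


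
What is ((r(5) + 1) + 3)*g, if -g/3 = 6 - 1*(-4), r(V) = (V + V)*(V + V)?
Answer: -3120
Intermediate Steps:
r(V) = 4*V**2 (r(V) = (2*V)*(2*V) = 4*V**2)
g = -30 (g = -3*(6 - 1*(-4)) = -3*(6 + 4) = -3*10 = -30)
((r(5) + 1) + 3)*g = ((4*5**2 + 1) + 3)*(-30) = ((4*25 + 1) + 3)*(-30) = ((100 + 1) + 3)*(-30) = (101 + 3)*(-30) = 104*(-30) = -3120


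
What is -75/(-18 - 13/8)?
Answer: 600/157 ≈ 3.8217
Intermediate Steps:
-75/(-18 - 13/8) = -75/(-157/8) = -75*(-8/157) = 600/157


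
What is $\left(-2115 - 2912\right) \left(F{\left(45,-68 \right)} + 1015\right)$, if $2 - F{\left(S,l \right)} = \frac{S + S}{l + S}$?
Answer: $- \frac{118038987}{23} \approx -5.1321 \cdot 10^{6}$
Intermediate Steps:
$F{\left(S,l \right)} = 2 - \frac{2 S}{S + l}$ ($F{\left(S,l \right)} = 2 - \frac{S + S}{l + S} = 2 - \frac{2 S}{S + l}$)
$\left(-2115 - 2912\right) \left(F{\left(45,-68 \right)} + 1015\right) = \left(-2115 - 2912\right) \left(2 \left(-68\right) \frac{1}{45 - 68} + 1015\right) = - 5027 \left(2 \left(-68\right) \frac{1}{-23} + 1015\right) = - 5027 \left(2 \left(-68\right) \left(- \frac{1}{23}\right) + 1015\right) = - 5027 \left(\frac{136}{23} + 1015\right) = \left(-5027\right) \frac{23481}{23} = - \frac{118038987}{23}$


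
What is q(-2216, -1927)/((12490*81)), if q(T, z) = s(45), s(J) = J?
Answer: 1/22482 ≈ 4.4480e-5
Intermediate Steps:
q(T, z) = 45
q(-2216, -1927)/((12490*81)) = 45/((12490*81)) = 45/1011690 = 45*(1/1011690) = 1/22482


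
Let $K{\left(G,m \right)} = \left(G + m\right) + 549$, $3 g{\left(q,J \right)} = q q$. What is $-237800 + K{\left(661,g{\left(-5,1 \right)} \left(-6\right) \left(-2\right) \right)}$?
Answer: $-236490$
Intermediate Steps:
$g{\left(q,J \right)} = \frac{q^{2}}{3}$ ($g{\left(q,J \right)} = \frac{q q}{3} = \frac{q^{2}}{3}$)
$K{\left(G,m \right)} = 549 + G + m$
$-237800 + K{\left(661,g{\left(-5,1 \right)} \left(-6\right) \left(-2\right) \right)} = -237800 + \left(549 + 661 + \frac{\left(-5\right)^{2}}{3} \left(-6\right) \left(-2\right)\right) = -237800 + \left(549 + 661 + \frac{1}{3} \cdot 25 \left(-6\right) \left(-2\right)\right) = -237800 + \left(549 + 661 + \frac{25}{3} \left(-6\right) \left(-2\right)\right) = -237800 + \left(549 + 661 - -100\right) = -237800 + \left(549 + 661 + 100\right) = -237800 + 1310 = -236490$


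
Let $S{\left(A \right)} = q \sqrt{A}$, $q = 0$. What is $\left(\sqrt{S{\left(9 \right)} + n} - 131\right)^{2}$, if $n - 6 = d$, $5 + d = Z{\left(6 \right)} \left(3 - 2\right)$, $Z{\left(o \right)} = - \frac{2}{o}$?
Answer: $\frac{\left(393 - \sqrt{6}\right)^{2}}{9} \approx 16948.0$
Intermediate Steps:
$S{\left(A \right)} = 0$ ($S{\left(A \right)} = 0 \sqrt{A} = 0$)
$d = - \frac{16}{3}$ ($d = -5 + - \frac{2}{6} \left(3 - 2\right) = -5 + \left(-2\right) \frac{1}{6} \cdot 1 = -5 - \frac{1}{3} = - \frac{16}{3} \approx -5.3333$)
$n = \frac{2}{3}$ ($n = 6 - \frac{16}{3} = \frac{2}{3} \approx 0.66667$)
$\left(\sqrt{S{\left(9 \right)} + n} - 131\right)^{2} = \left(\sqrt{0 + \frac{2}{3}} - 131\right)^{2} = \left(\sqrt{\frac{2}{3}} - 131\right)^{2} = \left(\frac{\sqrt{6}}{3} - 131\right)^{2} = \left(-131 + \frac{\sqrt{6}}{3}\right)^{2}$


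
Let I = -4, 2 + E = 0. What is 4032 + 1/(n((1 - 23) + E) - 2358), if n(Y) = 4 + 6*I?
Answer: 9588095/2378 ≈ 4032.0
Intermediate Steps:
E = -2 (E = -2 + 0 = -2)
n(Y) = -20 (n(Y) = 4 + 6*(-4) = 4 - 24 = -20)
4032 + 1/(n((1 - 23) + E) - 2358) = 4032 + 1/(-20 - 2358) = 4032 + 1/(-2378) = 4032 - 1/2378 = 9588095/2378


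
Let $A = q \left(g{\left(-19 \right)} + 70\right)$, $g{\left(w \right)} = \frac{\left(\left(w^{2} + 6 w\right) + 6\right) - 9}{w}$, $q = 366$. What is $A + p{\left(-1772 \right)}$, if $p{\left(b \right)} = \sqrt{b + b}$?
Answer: $\frac{397476}{19} + 2 i \sqrt{886} \approx 20920.0 + 59.531 i$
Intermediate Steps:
$p{\left(b \right)} = \sqrt{2} \sqrt{b}$ ($p{\left(b \right)} = \sqrt{2 b} = \sqrt{2} \sqrt{b}$)
$g{\left(w \right)} = \frac{-3 + w^{2} + 6 w}{w}$ ($g{\left(w \right)} = \frac{\left(6 + w^{2} + 6 w\right) - 9}{w} = \frac{-3 + w^{2} + 6 w}{w}$)
$A = \frac{397476}{19}$ ($A = 366 \left(\left(6 - 19 - \frac{3}{-19}\right) + 70\right) = 366 \left(\left(6 - 19 - - \frac{3}{19}\right) + 70\right) = 366 \left(\left(6 - 19 + \frac{3}{19}\right) + 70\right) = 366 \left(- \frac{244}{19} + 70\right) = 366 \cdot \frac{1086}{19} = \frac{397476}{19} \approx 20920.0$)
$A + p{\left(-1772 \right)} = \frac{397476}{19} + \sqrt{2} \sqrt{-1772} = \frac{397476}{19} + \sqrt{2} \cdot 2 i \sqrt{443} = \frac{397476}{19} + 2 i \sqrt{886}$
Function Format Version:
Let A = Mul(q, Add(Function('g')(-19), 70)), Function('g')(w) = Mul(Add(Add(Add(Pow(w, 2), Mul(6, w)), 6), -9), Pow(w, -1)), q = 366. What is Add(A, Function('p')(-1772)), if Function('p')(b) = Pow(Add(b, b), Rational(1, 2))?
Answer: Add(Rational(397476, 19), Mul(2, I, Pow(886, Rational(1, 2)))) ≈ Add(20920., Mul(59.531, I))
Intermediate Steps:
Function('p')(b) = Mul(Pow(2, Rational(1, 2)), Pow(b, Rational(1, 2))) (Function('p')(b) = Pow(Mul(2, b), Rational(1, 2)) = Mul(Pow(2, Rational(1, 2)), Pow(b, Rational(1, 2))))
Function('g')(w) = Mul(Pow(w, -1), Add(-3, Pow(w, 2), Mul(6, w))) (Function('g')(w) = Mul(Add(Add(6, Pow(w, 2), Mul(6, w)), -9), Pow(w, -1)) = Mul(Add(-3, Pow(w, 2), Mul(6, w)), Pow(w, -1)) = Mul(Pow(w, -1), Add(-3, Pow(w, 2), Mul(6, w))))
A = Rational(397476, 19) (A = Mul(366, Add(Add(6, -19, Mul(-3, Pow(-19, -1))), 70)) = Mul(366, Add(Add(6, -19, Mul(-3, Rational(-1, 19))), 70)) = Mul(366, Add(Add(6, -19, Rational(3, 19)), 70)) = Mul(366, Add(Rational(-244, 19), 70)) = Mul(366, Rational(1086, 19)) = Rational(397476, 19) ≈ 20920.)
Add(A, Function('p')(-1772)) = Add(Rational(397476, 19), Mul(Pow(2, Rational(1, 2)), Pow(-1772, Rational(1, 2)))) = Add(Rational(397476, 19), Mul(Pow(2, Rational(1, 2)), Mul(2, I, Pow(443, Rational(1, 2))))) = Add(Rational(397476, 19), Mul(2, I, Pow(886, Rational(1, 2))))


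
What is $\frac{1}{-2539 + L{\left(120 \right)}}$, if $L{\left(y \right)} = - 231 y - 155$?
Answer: $- \frac{1}{30414} \approx -3.288 \cdot 10^{-5}$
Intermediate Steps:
$L{\left(y \right)} = -155 - 231 y$
$\frac{1}{-2539 + L{\left(120 \right)}} = \frac{1}{-2539 - 27875} = \frac{1}{-30414} = - \frac{1}{30414}$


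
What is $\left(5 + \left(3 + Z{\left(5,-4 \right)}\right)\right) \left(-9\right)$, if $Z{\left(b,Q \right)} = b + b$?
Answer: $-162$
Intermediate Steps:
$Z{\left(b,Q \right)} = 2 b$
$\left(5 + \left(3 + Z{\left(5,-4 \right)}\right)\right) \left(-9\right) = \left(5 + \left(3 + 2 \cdot 5\right)\right) \left(-9\right) = \left(5 + \left(3 + 10\right)\right) \left(-9\right) = \left(5 + 13\right) \left(-9\right) = 18 \left(-9\right) = -162$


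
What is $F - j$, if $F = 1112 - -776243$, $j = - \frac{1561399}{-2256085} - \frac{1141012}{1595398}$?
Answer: $\frac{1398987760347750434}{1799676748415} \approx 7.7736 \cdot 10^{5}$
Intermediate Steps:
$j = - \frac{41583608109}{1799676748415}$ ($j = \left(-1561399\right) \left(- \frac{1}{2256085}\right) - \frac{570506}{797699} = \frac{1561399}{2256085} - \frac{570506}{797699} = - \frac{41583608109}{1799676748415} \approx -0.023106$)
$F = 777355$ ($F = 1112 + 776243 = 777355$)
$F - j = 777355 - - \frac{41583608109}{1799676748415} = 777355 + \frac{41583608109}{1799676748415} = \frac{1398987760347750434}{1799676748415}$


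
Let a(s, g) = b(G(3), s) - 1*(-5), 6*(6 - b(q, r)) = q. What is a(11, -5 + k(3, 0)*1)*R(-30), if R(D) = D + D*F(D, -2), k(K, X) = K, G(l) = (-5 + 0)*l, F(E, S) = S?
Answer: 405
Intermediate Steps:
G(l) = -5*l
b(q, r) = 6 - q/6
a(s, g) = 27/2 (a(s, g) = (6 - (-5)*3/6) - 1*(-5) = (6 - ⅙*(-15)) + 5 = (6 + 5/2) + 5 = 17/2 + 5 = 27/2)
R(D) = -D (R(D) = D + D*(-2) = D - 2*D = -D)
a(11, -5 + k(3, 0)*1)*R(-30) = 27*(-1*(-30))/2 = (27/2)*30 = 405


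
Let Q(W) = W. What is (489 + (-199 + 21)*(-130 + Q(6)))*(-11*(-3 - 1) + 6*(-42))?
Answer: -4692688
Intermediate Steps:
(489 + (-199 + 21)*(-130 + Q(6)))*(-11*(-3 - 1) + 6*(-42)) = (489 + (-199 + 21)*(-130 + 6))*(-11*(-3 - 1) + 6*(-42)) = (489 - 178*(-124))*(-11*(-4) - 252) = (489 + 22072)*(44 - 252) = 22561*(-208) = -4692688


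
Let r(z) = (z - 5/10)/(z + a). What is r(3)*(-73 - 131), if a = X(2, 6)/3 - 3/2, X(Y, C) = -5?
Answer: 3060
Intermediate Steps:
a = -19/6 (a = -5/3 - 3/2 = -19/6 ≈ -3.1667)
r(z) = (-½ + z)/(-19/6 + z) (r(z) = (z - 5/10)/(z - 19/6) = (z - 5*⅒)/(-19/6 + z) = (z - ½)/(-19/6 + z) = (-½ + z)/(-19/6 + z))
r(3)*(-73 - 131) = (3*(-1 + 2*3)/(-19 + 6*3))*(-73 - 131) = (3*(-1 + 6)/(-19 + 18))*(-204) = (3*5/(-1))*(-204) = (3*(-1)*5)*(-204) = -15*(-204) = 3060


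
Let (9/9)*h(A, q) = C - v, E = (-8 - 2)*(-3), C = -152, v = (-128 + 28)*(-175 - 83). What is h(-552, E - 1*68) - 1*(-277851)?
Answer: 251899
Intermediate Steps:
v = 25800 (v = -100*(-258) = 25800)
E = 30 (E = -10*(-3) = 30)
h(A, q) = -25952 (h(A, q) = -152 - 1*25800 = -152 - 25800 = -25952)
h(-552, E - 1*68) - 1*(-277851) = -25952 - 1*(-277851) = -25952 + 277851 = 251899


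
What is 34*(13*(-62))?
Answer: -27404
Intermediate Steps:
34*(13*(-62)) = 34*(-806) = -27404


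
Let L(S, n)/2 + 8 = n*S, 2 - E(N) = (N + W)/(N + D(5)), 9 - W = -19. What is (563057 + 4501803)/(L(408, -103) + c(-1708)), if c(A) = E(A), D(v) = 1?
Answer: -1440952670/23915919 ≈ -60.251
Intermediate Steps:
W = 28 (W = 9 - 1*(-19) = 9 + 19 = 28)
E(N) = 2 - (28 + N)/(1 + N) (E(N) = 2 - (N + 28)/(N + 1) = 2 - (28 + N)/(1 + N))
c(A) = (-26 + A)/(1 + A)
L(S, n) = -16 + 2*S*n (L(S, n) = -16 + 2*(n*S) = -16 + 2*(S*n) = -16 + 2*S*n)
(563057 + 4501803)/(L(408, -103) + c(-1708)) = (563057 + 4501803)/((-16 + 2*408*(-103)) + (-26 - 1708)/(1 - 1708)) = 5064860/((-16 - 84048) - 1734/(-1707)) = 5064860/(-84064 - 1/1707*(-1734)) = 5064860/(-84064 + 578/569) = 5064860/(-47831838/569) = 5064860*(-569/47831838) = -1440952670/23915919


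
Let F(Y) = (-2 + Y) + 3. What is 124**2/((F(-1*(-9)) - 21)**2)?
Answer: 15376/121 ≈ 127.07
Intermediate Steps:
F(Y) = 1 + Y
124**2/((F(-1*(-9)) - 21)**2) = 124**2/(((1 - 1*(-9)) - 21)**2) = 15376/(((1 + 9) - 21)**2) = 15376/((10 - 21)**2) = 15376/((-11)**2) = 15376/121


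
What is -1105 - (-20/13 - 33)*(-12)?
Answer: -19753/13 ≈ -1519.5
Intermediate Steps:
-1105 - (-20/13 - 33)*(-12) = -1105 - (-449)*(-12)/13 = -1105 - 1*5388/13 = -1105 - 5388/13 = -19753/13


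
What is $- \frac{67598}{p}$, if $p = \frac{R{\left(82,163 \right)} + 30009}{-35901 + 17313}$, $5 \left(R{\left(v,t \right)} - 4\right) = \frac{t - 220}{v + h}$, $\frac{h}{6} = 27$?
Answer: $\frac{1532944181280}{36615803} \approx 41866.0$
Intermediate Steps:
$h = 162$ ($h = 6 \cdot 27 = 162$)
$R{\left(v,t \right)} = 4 + \frac{-220 + t}{5 \left(162 + v\right)}$ ($R{\left(v,t \right)} = 4 + \frac{\left(t - 220\right) \frac{1}{v + 162}}{5} = 4 + \frac{\left(-220 + t\right) \frac{1}{162 + v}}{5} = 4 + \frac{\frac{1}{162 + v} \left(-220 + t\right)}{5} = 4 + \frac{-220 + t}{5 \left(162 + v\right)}$)
$p = - \frac{36615803}{22677360}$ ($p = \frac{\frac{3020 + 163 + 20 \cdot 82}{5 \left(162 + 82\right)} + 30009}{-35901 + 17313} = \frac{\frac{3020 + 163 + 1640}{5 \cdot 244} + 30009}{-18588} = \left(\frac{1}{5} \cdot \frac{1}{244} \cdot 4823 + 30009\right) \left(- \frac{1}{18588}\right) = \left(\frac{4823}{1220} + 30009\right) \left(- \frac{1}{18588}\right) = \frac{36615803}{1220} \left(- \frac{1}{18588}\right) = - \frac{36615803}{22677360} \approx -1.6146$)
$- \frac{67598}{p} = - \frac{67598}{- \frac{36615803}{22677360}} = \left(-67598\right) \left(- \frac{22677360}{36615803}\right) = \frac{1532944181280}{36615803}$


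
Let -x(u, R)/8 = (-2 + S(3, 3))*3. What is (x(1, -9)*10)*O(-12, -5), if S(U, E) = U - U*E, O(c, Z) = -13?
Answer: -24960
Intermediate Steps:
S(U, E) = U - E*U
x(u, R) = 192 (x(u, R) = -8*(-2 + 3*(1 - 1*3))*3 = -8*(-2 + 3*(1 - 3))*3 = -8*(-2 + 3*(-2))*3 = -8*(-2 - 6)*3 = -(-64)*3 = -8*(-24) = 192)
(x(1, -9)*10)*O(-12, -5) = (192*10)*(-13) = 1920*(-13) = -24960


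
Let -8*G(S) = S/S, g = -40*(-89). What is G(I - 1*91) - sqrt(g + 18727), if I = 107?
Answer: -1/8 - sqrt(22287) ≈ -149.41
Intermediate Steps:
g = 3560
G(S) = -1/8 (G(S) = -S/(8*S) = -1/8*1 = -1/8)
G(I - 1*91) - sqrt(g + 18727) = -1/8 - sqrt(3560 + 18727) = -1/8 - sqrt(22287)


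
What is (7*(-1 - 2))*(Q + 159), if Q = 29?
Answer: -3948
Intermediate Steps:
(7*(-1 - 2))*(Q + 159) = (7*(-1 - 2))*(29 + 159) = (7*(-3))*188 = -21*188 = -3948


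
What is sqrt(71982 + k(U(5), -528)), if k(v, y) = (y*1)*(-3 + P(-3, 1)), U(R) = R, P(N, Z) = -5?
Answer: sqrt(76206) ≈ 276.05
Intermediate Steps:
k(v, y) = -8*y (k(v, y) = (y*1)*(-3 - 5) = y*(-8) = -8*y)
sqrt(71982 + k(U(5), -528)) = sqrt(71982 - 8*(-528)) = sqrt(71982 + 4224) = sqrt(76206)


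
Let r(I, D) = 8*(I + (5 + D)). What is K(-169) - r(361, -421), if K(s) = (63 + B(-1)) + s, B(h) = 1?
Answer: 335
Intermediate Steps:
r(I, D) = 40 + 8*D + 8*I (r(I, D) = 8*(5 + D + I) = 40 + 8*D + 8*I)
K(s) = 64 + s (K(s) = (63 + 1) + s = 64 + s)
K(-169) - r(361, -421) = (64 - 169) - (40 + 8*(-421) + 8*361) = -105 - (40 - 3368 + 2888) = -105 - 1*(-440) = -105 + 440 = 335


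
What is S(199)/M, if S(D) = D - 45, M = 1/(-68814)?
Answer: -10597356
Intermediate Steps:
M = -1/68814 ≈ -1.4532e-5
S(D) = -45 + D
S(199)/M = (-45 + 199)/(-1/68814) = 154*(-68814) = -10597356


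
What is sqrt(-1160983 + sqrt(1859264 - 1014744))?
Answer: sqrt(-1160983 + 2*sqrt(211130)) ≈ 1077.1*I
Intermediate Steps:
sqrt(-1160983 + sqrt(1859264 - 1014744)) = sqrt(-1160983 + sqrt(844520)) = sqrt(-1160983 + 2*sqrt(211130))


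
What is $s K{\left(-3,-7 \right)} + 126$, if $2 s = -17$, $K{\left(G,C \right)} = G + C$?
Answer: $211$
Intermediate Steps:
$K{\left(G,C \right)} = C + G$
$s = - \frac{17}{2}$ ($s = \frac{1}{2} \left(-17\right) = - \frac{17}{2} \approx -8.5$)
$s K{\left(-3,-7 \right)} + 126 = - \frac{17 \left(-7 - 3\right)}{2} + 126 = \left(- \frac{17}{2}\right) \left(-10\right) + 126 = 85 + 126 = 211$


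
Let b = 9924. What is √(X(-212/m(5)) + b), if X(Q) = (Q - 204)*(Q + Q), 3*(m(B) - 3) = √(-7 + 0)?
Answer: 2*√15*√((32323 + 3651*I*√7)/(37 + 9*I*√7)) ≈ 212.36 - 30.082*I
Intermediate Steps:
m(B) = 3 + I*√7/3 (m(B) = 3 + √(-7 + 0)/3 = 3 + √(-7)/3 = 3 + (I*√7)/3 = 3 + I*√7/3)
X(Q) = 2*Q*(-204 + Q) (X(Q) = (-204 + Q)*(2*Q) = 2*Q*(-204 + Q))
√(X(-212/m(5)) + b) = √(2*(-212/(3 + I*√7/3))*(-204 - 212/(3 + I*√7/3)) + 9924) = √(-424*(-204 - 212/(3 + I*√7/3))/(3 + I*√7/3) + 9924) = √(9924 - 424*(-204 - 212/(3 + I*√7/3))/(3 + I*√7/3))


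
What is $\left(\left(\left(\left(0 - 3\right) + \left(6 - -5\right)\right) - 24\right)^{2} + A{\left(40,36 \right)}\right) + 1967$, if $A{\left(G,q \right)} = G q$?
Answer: $3663$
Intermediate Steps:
$\left(\left(\left(\left(0 - 3\right) + \left(6 - -5\right)\right) - 24\right)^{2} + A{\left(40,36 \right)}\right) + 1967 = \left(\left(\left(\left(0 - 3\right) + \left(6 - -5\right)\right) - 24\right)^{2} + 40 \cdot 36\right) + 1967 = \left(\left(\left(-3 + \left(6 + 5\right)\right) - 24\right)^{2} + 1440\right) + 1967 = \left(\left(\left(-3 + 11\right) - 24\right)^{2} + 1440\right) + 1967 = \left(\left(8 - 24\right)^{2} + 1440\right) + 1967 = \left(\left(-16\right)^{2} + 1440\right) + 1967 = \left(256 + 1440\right) + 1967 = 1696 + 1967 = 3663$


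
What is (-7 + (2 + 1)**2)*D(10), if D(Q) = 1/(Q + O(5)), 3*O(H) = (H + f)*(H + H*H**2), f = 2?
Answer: 3/470 ≈ 0.0063830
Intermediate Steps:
O(H) = (2 + H)*(H + H**3)/3 (O(H) = ((H + 2)*(H + H*H**2))/3 = ((2 + H)*(H + H**3))/3 = (2 + H)*(H + H**3)/3)
D(Q) = 1/(910/3 + Q) (D(Q) = 1/(Q + (1/3)*5*(2 + 5 + 5**3 + 2*5**2)) = 1/(Q + (1/3)*5*(2 + 5 + 125 + 2*25)) = 1/(Q + (1/3)*5*(2 + 5 + 125 + 50)) = 1/(Q + (1/3)*5*182) = 1/(Q + 910/3) = 1/(910/3 + Q))
(-7 + (2 + 1)**2)*D(10) = (-7 + (2 + 1)**2)*(3/(910 + 3*10)) = (-7 + 3**2)*(3/(910 + 30)) = (-7 + 9)*(3/940) = 2*(3*(1/940)) = 2*(3/940) = 3/470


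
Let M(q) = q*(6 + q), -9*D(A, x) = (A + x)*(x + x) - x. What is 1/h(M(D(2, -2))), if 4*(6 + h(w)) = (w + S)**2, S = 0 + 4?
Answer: -6561/27266 ≈ -0.24063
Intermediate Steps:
D(A, x) = x/9 - 2*x*(A + x)/9 (D(A, x) = -((A + x)*(x + x) - x)/9 = -((A + x)*(2*x) - x)/9 = -(2*x*(A + x) - x)/9 = -(-x + 2*x*(A + x))/9 = x/9 - 2*x*(A + x)/9)
S = 4
h(w) = -6 + (4 + w)**2/4 (h(w) = -6 + (w + 4)**2/4 = -6 + (4 + w)**2/4)
1/h(M(D(2, -2))) = 1/(-6 + (4 + ((1/9)*(-2)*(1 - 2*2 - 2*(-2)))*(6 + (1/9)*(-2)*(1 - 2*2 - 2*(-2))))**2/4) = 1/(-6 + (4 + ((1/9)*(-2)*(1 - 4 + 4))*(6 + (1/9)*(-2)*(1 - 4 + 4)))**2/4) = 1/(-6 + (4 + ((1/9)*(-2)*1)*(6 + (1/9)*(-2)*1))**2/4) = 1/(-6 + (4 - 2*(6 - 2/9)/9)**2/4) = 1/(-6 + (4 - 2/9*52/9)**2/4) = 1/(-6 + (4 - 104/81)**2/4) = 1/(-6 + (220/81)**2/4) = 1/(-6 + (1/4)*(48400/6561)) = 1/(-6 + 12100/6561) = 1/(-27266/6561) = -6561/27266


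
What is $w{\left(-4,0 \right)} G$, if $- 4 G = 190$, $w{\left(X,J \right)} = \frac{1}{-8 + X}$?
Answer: $\frac{95}{24} \approx 3.9583$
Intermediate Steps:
$G = - \frac{95}{2}$ ($G = \left(- \frac{1}{4}\right) 190 = - \frac{95}{2} \approx -47.5$)
$w{\left(-4,0 \right)} G = \frac{1}{-8 - 4} \left(- \frac{95}{2}\right) = \frac{1}{-12} \left(- \frac{95}{2}\right) = \left(- \frac{1}{12}\right) \left(- \frac{95}{2}\right) = \frac{95}{24}$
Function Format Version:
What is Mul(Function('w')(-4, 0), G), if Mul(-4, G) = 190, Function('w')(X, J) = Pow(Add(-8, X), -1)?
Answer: Rational(95, 24) ≈ 3.9583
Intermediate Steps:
G = Rational(-95, 2) (G = Mul(Rational(-1, 4), 190) = Rational(-95, 2) ≈ -47.500)
Mul(Function('w')(-4, 0), G) = Mul(Pow(Add(-8, -4), -1), Rational(-95, 2)) = Mul(Pow(-12, -1), Rational(-95, 2)) = Mul(Rational(-1, 12), Rational(-95, 2)) = Rational(95, 24)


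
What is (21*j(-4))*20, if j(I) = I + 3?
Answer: -420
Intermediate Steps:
j(I) = 3 + I
(21*j(-4))*20 = (21*(3 - 4))*20 = (21*(-1))*20 = -21*20 = -420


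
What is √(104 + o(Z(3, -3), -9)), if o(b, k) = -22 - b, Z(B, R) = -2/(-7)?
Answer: 2*√1001/7 ≈ 9.0396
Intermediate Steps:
Z(B, R) = 2/7 (Z(B, R) = -2*(-⅐) = 2/7)
√(104 + o(Z(3, -3), -9)) = √(104 + (-22 - 1*2/7)) = √(104 + (-22 - 2/7)) = √(104 - 156/7) = √(572/7) = 2*√1001/7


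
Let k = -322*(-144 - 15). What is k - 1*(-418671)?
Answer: 469869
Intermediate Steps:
k = 51198 (k = -322*(-159) = 51198)
k - 1*(-418671) = 51198 - 1*(-418671) = 51198 + 418671 = 469869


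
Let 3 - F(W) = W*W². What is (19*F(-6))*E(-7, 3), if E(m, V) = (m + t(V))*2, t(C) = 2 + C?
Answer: -16644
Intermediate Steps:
E(m, V) = 4 + 2*V + 2*m (E(m, V) = (m + (2 + V))*2 = (2 + V + m)*2 = 4 + 2*V + 2*m)
F(W) = 3 - W³ (F(W) = 3 - W*W² = 3 - W³)
(19*F(-6))*E(-7, 3) = (19*(3 - 1*(-6)³))*(4 + 2*3 + 2*(-7)) = (19*(3 - 1*(-216)))*(4 + 6 - 14) = (19*(3 + 216))*(-4) = (19*219)*(-4) = 4161*(-4) = -16644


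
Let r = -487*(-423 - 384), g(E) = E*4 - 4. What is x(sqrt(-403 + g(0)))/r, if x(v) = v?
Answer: I*sqrt(407)/393009 ≈ 5.1333e-5*I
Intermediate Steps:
g(E) = -4 + 4*E (g(E) = 4*E - 4 = -4 + 4*E)
r = 393009 (r = -487*(-807) = 393009)
x(sqrt(-403 + g(0)))/r = sqrt(-403 + (-4 + 4*0))/393009 = sqrt(-403 + (-4 + 0))*(1/393009) = sqrt(-403 - 4)*(1/393009) = sqrt(-407)*(1/393009) = (I*sqrt(407))*(1/393009) = I*sqrt(407)/393009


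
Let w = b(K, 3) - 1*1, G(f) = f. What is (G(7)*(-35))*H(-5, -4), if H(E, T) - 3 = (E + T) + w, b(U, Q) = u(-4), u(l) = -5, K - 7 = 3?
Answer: 2940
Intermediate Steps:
K = 10 (K = 7 + 3 = 10)
b(U, Q) = -5
w = -6 (w = -5 - 1*1 = -5 - 1 = -6)
H(E, T) = -3 + E + T (H(E, T) = 3 + ((E + T) - 6) = 3 + (-6 + E + T) = -3 + E + T)
(G(7)*(-35))*H(-5, -4) = (7*(-35))*(-3 - 5 - 4) = -245*(-12) = 2940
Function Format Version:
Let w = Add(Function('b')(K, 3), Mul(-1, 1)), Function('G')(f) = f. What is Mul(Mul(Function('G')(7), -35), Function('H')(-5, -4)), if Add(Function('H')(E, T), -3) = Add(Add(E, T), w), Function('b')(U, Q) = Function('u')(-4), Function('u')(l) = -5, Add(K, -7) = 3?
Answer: 2940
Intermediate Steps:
K = 10 (K = Add(7, 3) = 10)
Function('b')(U, Q) = -5
w = -6 (w = Add(-5, Mul(-1, 1)) = Add(-5, -1) = -6)
Function('H')(E, T) = Add(-3, E, T) (Function('H')(E, T) = Add(3, Add(Add(E, T), -6)) = Add(3, Add(-6, E, T)) = Add(-3, E, T))
Mul(Mul(Function('G')(7), -35), Function('H')(-5, -4)) = Mul(Mul(7, -35), Add(-3, -5, -4)) = Mul(-245, -12) = 2940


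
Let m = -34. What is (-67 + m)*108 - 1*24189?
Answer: -35097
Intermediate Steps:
(-67 + m)*108 - 1*24189 = (-67 - 34)*108 - 1*24189 = -101*108 - 24189 = -10908 - 24189 = -35097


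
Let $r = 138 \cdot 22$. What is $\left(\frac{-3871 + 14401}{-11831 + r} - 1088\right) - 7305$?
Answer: $- \frac{14765393}{1759} \approx -8394.2$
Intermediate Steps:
$r = 3036$
$\left(\frac{-3871 + 14401}{-11831 + r} - 1088\right) - 7305 = \left(\frac{-3871 + 14401}{-11831 + 3036} - 1088\right) - 7305 = \left(\frac{10530}{-8795} - 1088\right) - 7305 = \left(10530 \left(- \frac{1}{8795}\right) - 1088\right) - 7305 = \left(- \frac{2106}{1759} - 1088\right) - 7305 = - \frac{1915898}{1759} - 7305 = - \frac{14765393}{1759}$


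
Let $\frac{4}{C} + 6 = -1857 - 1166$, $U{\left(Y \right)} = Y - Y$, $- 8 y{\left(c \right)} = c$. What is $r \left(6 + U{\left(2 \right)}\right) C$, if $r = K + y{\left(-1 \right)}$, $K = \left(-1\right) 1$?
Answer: $\frac{21}{3029} \approx 0.006933$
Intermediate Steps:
$y{\left(c \right)} = - \frac{c}{8}$
$K = -1$
$U{\left(Y \right)} = 0$
$r = - \frac{7}{8}$ ($r = -1 - - \frac{1}{8} = -1 + \frac{1}{8} = - \frac{7}{8} \approx -0.875$)
$C = - \frac{4}{3029}$ ($C = \frac{4}{-6 - 3023} = \frac{4}{-3029} = 4 \left(- \frac{1}{3029}\right) = - \frac{4}{3029} \approx -0.0013206$)
$r \left(6 + U{\left(2 \right)}\right) C = - \frac{7 \left(6 + 0\right)}{8} \left(- \frac{4}{3029}\right) = \left(- \frac{7}{8}\right) 6 \left(- \frac{4}{3029}\right) = \left(- \frac{21}{4}\right) \left(- \frac{4}{3029}\right) = \frac{21}{3029}$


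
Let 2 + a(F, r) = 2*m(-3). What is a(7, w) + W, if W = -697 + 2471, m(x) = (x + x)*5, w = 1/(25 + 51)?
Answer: 1712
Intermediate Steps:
w = 1/76 ≈ 0.013158
m(x) = 10*x (m(x) = (2*x)*5 = 10*x)
W = 1774
a(F, r) = -62 (a(F, r) = -2 + 2*(10*(-3)) = -2 + 2*(-30) = -2 - 60 = -62)
a(7, w) + W = -62 + 1774 = 1712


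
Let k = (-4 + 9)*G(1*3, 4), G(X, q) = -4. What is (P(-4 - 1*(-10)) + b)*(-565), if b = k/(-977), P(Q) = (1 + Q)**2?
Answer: -27059545/977 ≈ -27697.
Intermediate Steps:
k = -20 (k = (-4 + 9)*(-4) = 5*(-4) = -20)
b = 20/977 (b = -20/(-977) = -20*(-1/977) = 20/977 ≈ 0.020471)
(P(-4 - 1*(-10)) + b)*(-565) = ((1 + (-4 - 1*(-10)))**2 + 20/977)*(-565) = ((1 + (-4 + 10))**2 + 20/977)*(-565) = ((1 + 6)**2 + 20/977)*(-565) = (7**2 + 20/977)*(-565) = (49 + 20/977)*(-565) = (47893/977)*(-565) = -27059545/977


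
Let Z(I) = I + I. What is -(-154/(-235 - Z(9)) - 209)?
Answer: 4793/23 ≈ 208.39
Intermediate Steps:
Z(I) = 2*I
-(-154/(-235 - Z(9)) - 209) = -(-154/(-235 - 2*9) - 209) = -(-154/(-235 - 1*18) - 209) = -(-154/(-235 - 18) - 209) = -(-154/(-253) - 209) = -(-154*(-1/253) - 209) = -(14/23 - 209) = -1*(-4793/23) = 4793/23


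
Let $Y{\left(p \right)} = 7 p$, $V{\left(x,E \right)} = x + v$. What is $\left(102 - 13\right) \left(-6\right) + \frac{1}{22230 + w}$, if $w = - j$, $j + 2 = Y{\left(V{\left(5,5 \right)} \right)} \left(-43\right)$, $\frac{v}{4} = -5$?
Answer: $- \frac{9460877}{17717} \approx -534.0$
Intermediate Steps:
$v = -20$ ($v = 4 \left(-5\right) = -20$)
$V{\left(x,E \right)} = -20 + x$ ($V{\left(x,E \right)} = x - 20 = -20 + x$)
$j = 4513$ ($j = -2 + 7 \left(-20 + 5\right) \left(-43\right) = -2 + 7 \left(-15\right) \left(-43\right) = -2 - -4515 = -2 + 4515 = 4513$)
$w = -4513$ ($w = \left(-1\right) 4513 = -4513$)
$\left(102 - 13\right) \left(-6\right) + \frac{1}{22230 + w} = \left(102 - 13\right) \left(-6\right) + \frac{1}{22230 - 4513} = 89 \left(-6\right) + \frac{1}{17717} = -534 + \frac{1}{17717} = - \frac{9460877}{17717}$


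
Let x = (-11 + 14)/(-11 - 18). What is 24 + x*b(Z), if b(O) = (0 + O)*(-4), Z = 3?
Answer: 732/29 ≈ 25.241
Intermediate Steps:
b(O) = -4*O (b(O) = O*(-4) = -4*O)
x = -3/29 (x = 3/(-29) = 3*(-1/29) = -3/29 ≈ -0.10345)
24 + x*b(Z) = 24 - (-12)*3/29 = 24 - 3/29*(-12) = 24 + 36/29 = 732/29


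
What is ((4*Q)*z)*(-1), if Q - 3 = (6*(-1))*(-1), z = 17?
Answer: -612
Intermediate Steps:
Q = 9 (Q = 3 + (6*(-1))*(-1) = 3 - 6*(-1) = 3 + 6 = 9)
((4*Q)*z)*(-1) = ((4*9)*17)*(-1) = (36*17)*(-1) = 612*(-1) = -612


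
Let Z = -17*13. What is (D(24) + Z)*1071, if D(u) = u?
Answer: -210987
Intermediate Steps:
Z = -221
(D(24) + Z)*1071 = (24 - 221)*1071 = -197*1071 = -210987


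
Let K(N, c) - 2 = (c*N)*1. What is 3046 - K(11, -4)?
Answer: 3088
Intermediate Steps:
K(N, c) = 2 + N*c (K(N, c) = 2 + (c*N)*1 = 2 + (N*c)*1 = 2 + N*c)
3046 - K(11, -4) = 3046 - (2 + 11*(-4)) = 3046 - (2 - 44) = 3046 - 1*(-42) = 3046 + 42 = 3088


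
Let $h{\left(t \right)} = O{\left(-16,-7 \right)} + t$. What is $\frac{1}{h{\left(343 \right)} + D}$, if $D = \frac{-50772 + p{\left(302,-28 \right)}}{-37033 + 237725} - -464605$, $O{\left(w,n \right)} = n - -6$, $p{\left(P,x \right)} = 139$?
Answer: $\frac{200692}{93311092691} \approx 2.1508 \cdot 10^{-6}$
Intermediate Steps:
$O{\left(w,n \right)} = 6 + n$ ($O{\left(w,n \right)} = n + 6 = 6 + n$)
$h{\left(t \right)} = -1 + t$ ($h{\left(t \right)} = \left(6 - 7\right) + t = -1 + t$)
$D = \frac{93242456027}{200692}$ ($D = \frac{-50772 + 139}{-37033 + 237725} - -464605 = - \frac{50633}{200692} + 464605 = \frac{93242456027}{200692} \approx 4.646 \cdot 10^{5}$)
$\frac{1}{h{\left(343 \right)} + D} = \frac{1}{\left(-1 + 343\right) + \frac{93242456027}{200692}} = \frac{1}{342 + \frac{93242456027}{200692}} = \frac{1}{\frac{93311092691}{200692}} = \frac{200692}{93311092691}$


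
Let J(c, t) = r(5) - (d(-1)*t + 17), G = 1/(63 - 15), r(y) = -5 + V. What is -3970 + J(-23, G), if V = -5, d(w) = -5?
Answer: -191851/48 ≈ -3996.9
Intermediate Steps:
r(y) = -10 (r(y) = -5 - 5 = -10)
G = 1/48 ≈ 0.020833
J(c, t) = -27 + 5*t (J(c, t) = -10 - (-5*t + 17) = -10 - (17 - 5*t) = -10 + (-17 + 5*t) = -27 + 5*t)
-3970 + J(-23, G) = -3970 + (-27 + 5*(1/48)) = -3970 + (-27 + 5/48) = -3970 - 1291/48 = -191851/48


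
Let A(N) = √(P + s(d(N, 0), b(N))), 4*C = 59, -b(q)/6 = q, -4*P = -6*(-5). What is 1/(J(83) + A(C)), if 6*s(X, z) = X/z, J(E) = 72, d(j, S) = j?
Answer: 2592/186895 - 6*I*√271/186895 ≈ 0.013869 - 0.00052849*I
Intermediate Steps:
P = -15/2 (P = -(-3)*(-5)/2 = -¼*30 = -15/2 ≈ -7.5000)
b(q) = -6*q
C = 59/4 (C = (¼)*59 = 59/4 ≈ 14.750)
s(X, z) = X/(6*z) (s(X, z) = (X/z)/6 = X/(6*z))
A(N) = I*√271/6 (A(N) = √(-15/2 + N/(6*((-6*N)))) = √(-15/2 + N*(-1/(6*N))/6) = √(-15/2 - 1/36) = √(-271/36) = I*√271/6)
1/(J(83) + A(C)) = 1/(72 + I*√271/6)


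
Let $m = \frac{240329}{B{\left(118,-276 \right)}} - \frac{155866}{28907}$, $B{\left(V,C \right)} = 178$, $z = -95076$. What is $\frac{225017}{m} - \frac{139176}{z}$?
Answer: $\frac{3084534243660892}{18274257559455} \approx 168.79$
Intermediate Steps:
$m = \frac{6919446255}{5145446}$ ($m = \frac{240329}{178} - \frac{155866}{28907} = \frac{6919446255}{5145446} \approx 1344.8$)
$\frac{225017}{m} - \frac{139176}{z} = \frac{225017}{\frac{6919446255}{5145446}} - \frac{139176}{-95076} = 225017 \cdot \frac{5145446}{6919446255} - - \frac{3866}{2641} = \frac{1157812822582}{6919446255} + \frac{3866}{2641} = \frac{3084534243660892}{18274257559455}$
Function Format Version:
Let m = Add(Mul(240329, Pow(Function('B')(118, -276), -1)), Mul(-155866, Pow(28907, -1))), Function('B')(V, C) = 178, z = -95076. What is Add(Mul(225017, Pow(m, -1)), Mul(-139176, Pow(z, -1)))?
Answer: Rational(3084534243660892, 18274257559455) ≈ 168.79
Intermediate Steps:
m = Rational(6919446255, 5145446) (m = Add(Mul(240329, Pow(178, -1)), Mul(-155866, Pow(28907, -1))) = Add(Mul(240329, Rational(1, 178)), Mul(-155866, Rational(1, 28907))) = Add(Rational(240329, 178), Rational(-155866, 28907)) = Rational(6919446255, 5145446) ≈ 1344.8)
Add(Mul(225017, Pow(m, -1)), Mul(-139176, Pow(z, -1))) = Add(Mul(225017, Pow(Rational(6919446255, 5145446), -1)), Mul(-139176, Pow(-95076, -1))) = Add(Mul(225017, Rational(5145446, 6919446255)), Mul(-139176, Rational(-1, 95076))) = Add(Rational(1157812822582, 6919446255), Rational(3866, 2641)) = Rational(3084534243660892, 18274257559455)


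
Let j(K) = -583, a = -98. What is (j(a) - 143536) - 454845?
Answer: -598964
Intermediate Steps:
(j(a) - 143536) - 454845 = (-583 - 143536) - 454845 = -144119 - 454845 = -598964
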